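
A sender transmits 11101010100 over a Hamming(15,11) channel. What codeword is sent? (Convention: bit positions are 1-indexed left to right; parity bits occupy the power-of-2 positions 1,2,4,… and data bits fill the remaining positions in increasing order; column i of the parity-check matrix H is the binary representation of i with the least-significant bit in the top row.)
Codeword c = d · G (mod 2), d = 11101010100:
  c[0] = d·G[:,0] = (11101010100)·(11011010101) mod 2 = 1+1+0+0+1+0+1+0+1+0+0 mod 2 = 1
  c[1] = d·G[:,1] = (11101010100)·(10110110011) mod 2 = 1+0+1+0+0+0+1+0+0+0+0 mod 2 = 1
  c[2] = d·G[:,2] = (11101010100)·(10000000000) mod 2 = 1+0+0+0+0+0+0+0+0+0+0 mod 2 = 1
  c[3] = d·G[:,3] = (11101010100)·(01110001111) mod 2 = 0+1+1+0+0+0+0+0+1+0+0 mod 2 = 1
  c[4] = d·G[:,4] = (11101010100)·(01000000000) mod 2 = 0+1+0+0+0+0+0+0+0+0+0 mod 2 = 1
  c[5] = d·G[:,5] = (11101010100)·(00100000000) mod 2 = 0+0+1+0+0+0+0+0+0+0+0 mod 2 = 1
  c[6] = d·G[:,6] = (11101010100)·(00010000000) mod 2 = 0+0+0+0+0+0+0+0+0+0+0 mod 2 = 0
  c[7] = d·G[:,7] = (11101010100)·(00001111111) mod 2 = 0+0+0+0+1+0+1+0+1+0+0 mod 2 = 1
  c[8] = d·G[:,8] = (11101010100)·(00001000000) mod 2 = 0+0+0+0+1+0+0+0+0+0+0 mod 2 = 1
  c[9] = d·G[:,9] = (11101010100)·(00000100000) mod 2 = 0+0+0+0+0+0+0+0+0+0+0 mod 2 = 0
  c[10] = d·G[:,10] = (11101010100)·(00000010000) mod 2 = 0+0+0+0+0+0+1+0+0+0+0 mod 2 = 1
  c[11] = d·G[:,11] = (11101010100)·(00000001000) mod 2 = 0+0+0+0+0+0+0+0+0+0+0 mod 2 = 0
  c[12] = d·G[:,12] = (11101010100)·(00000000100) mod 2 = 0+0+0+0+0+0+0+0+1+0+0 mod 2 = 1
  c[13] = d·G[:,13] = (11101010100)·(00000000010) mod 2 = 0+0+0+0+0+0+0+0+0+0+0 mod 2 = 0
  c[14] = d·G[:,14] = (11101010100)·(00000000001) mod 2 = 0+0+0+0+0+0+0+0+0+0+0 mod 2 = 0
Codeword = 111111011010100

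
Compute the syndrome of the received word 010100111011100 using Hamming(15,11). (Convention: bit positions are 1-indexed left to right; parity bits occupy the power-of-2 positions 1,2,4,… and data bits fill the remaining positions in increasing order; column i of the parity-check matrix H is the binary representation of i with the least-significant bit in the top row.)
Syndrome s = H · r^T (mod 2), r = 010100111011100:
  s[0] = (101010101010101)·(010100111011100) mod 2 = 0+0+0+0+0+0+1+0+1+0+1+0+1+0+0 mod 2 = 0
  s[1] = (011001100110011)·(010100111011100) mod 2 = 0+1+0+0+0+0+1+0+0+0+1+0+0+0+0 mod 2 = 1
  s[2] = (000111100001111)·(010100111011100) mod 2 = 0+0+0+1+0+0+1+0+0+0+0+1+1+0+0 mod 2 = 0
  s[3] = (000000011111111)·(010100111011100) mod 2 = 0+0+0+0+0+0+0+1+1+0+1+1+1+0+0 mod 2 = 1
Syndrome = 0101
Non-zero syndrome: error at position 10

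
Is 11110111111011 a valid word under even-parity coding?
Sum of all bits: 1+1+1+1+0+1+1+1+1+1+1+0+1+1 = 12; 12 mod 2 = 0. Result is 0 → valid parity.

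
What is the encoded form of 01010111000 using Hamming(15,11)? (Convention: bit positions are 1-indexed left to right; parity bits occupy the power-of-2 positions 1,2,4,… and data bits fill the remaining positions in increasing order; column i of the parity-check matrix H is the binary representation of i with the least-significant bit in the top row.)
Codeword c = d · G (mod 2), d = 01010111000:
  c[0] = d·G[:,0] = (01010111000)·(11011010101) mod 2 = 0+1+0+1+0+0+1+0+0+0+0 mod 2 = 1
  c[1] = d·G[:,1] = (01010111000)·(10110110011) mod 2 = 0+0+0+1+0+1+1+0+0+0+0 mod 2 = 1
  c[2] = d·G[:,2] = (01010111000)·(10000000000) mod 2 = 0+0+0+0+0+0+0+0+0+0+0 mod 2 = 0
  c[3] = d·G[:,3] = (01010111000)·(01110001111) mod 2 = 0+1+0+1+0+0+0+1+0+0+0 mod 2 = 1
  c[4] = d·G[:,4] = (01010111000)·(01000000000) mod 2 = 0+1+0+0+0+0+0+0+0+0+0 mod 2 = 1
  c[5] = d·G[:,5] = (01010111000)·(00100000000) mod 2 = 0+0+0+0+0+0+0+0+0+0+0 mod 2 = 0
  c[6] = d·G[:,6] = (01010111000)·(00010000000) mod 2 = 0+0+0+1+0+0+0+0+0+0+0 mod 2 = 1
  c[7] = d·G[:,7] = (01010111000)·(00001111111) mod 2 = 0+0+0+0+0+1+1+1+0+0+0 mod 2 = 1
  c[8] = d·G[:,8] = (01010111000)·(00001000000) mod 2 = 0+0+0+0+0+0+0+0+0+0+0 mod 2 = 0
  c[9] = d·G[:,9] = (01010111000)·(00000100000) mod 2 = 0+0+0+0+0+1+0+0+0+0+0 mod 2 = 1
  c[10] = d·G[:,10] = (01010111000)·(00000010000) mod 2 = 0+0+0+0+0+0+1+0+0+0+0 mod 2 = 1
  c[11] = d·G[:,11] = (01010111000)·(00000001000) mod 2 = 0+0+0+0+0+0+0+1+0+0+0 mod 2 = 1
  c[12] = d·G[:,12] = (01010111000)·(00000000100) mod 2 = 0+0+0+0+0+0+0+0+0+0+0 mod 2 = 0
  c[13] = d·G[:,13] = (01010111000)·(00000000010) mod 2 = 0+0+0+0+0+0+0+0+0+0+0 mod 2 = 0
  c[14] = d·G[:,14] = (01010111000)·(00000000001) mod 2 = 0+0+0+0+0+0+0+0+0+0+0 mod 2 = 0
Codeword = 110110110111000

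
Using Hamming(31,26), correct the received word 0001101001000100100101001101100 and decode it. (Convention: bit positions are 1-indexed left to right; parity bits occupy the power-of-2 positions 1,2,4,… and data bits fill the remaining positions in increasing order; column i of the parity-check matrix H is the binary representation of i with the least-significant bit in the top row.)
Syndrome s = H · r^T (mod 2), r = 0001101001000100100101001101100:
  s[0] = (1010101010101010101010101010101)·(0001101001000100100101001101100) mod 2 = 0+0+0+0+1+0+1+0+0+0+0+0+0+0+0+0+1+0+0+0+0+0+0+0+1+0+0+0+1+0+0 mod 2 = 1
  s[1] = (0110011001100110011001100110011)·(0001101001000100100101001101100) mod 2 = 0+0+0+0+0+0+1+0+0+1+0+0+0+1+0+0+0+0+0+0+0+1+0+0+0+1+0+0+0+0+0 mod 2 = 1
  s[2] = (0001111000011110000111100001111)·(0001101001000100100101001101100) mod 2 = 0+0+0+1+1+0+1+0+0+0+0+0+0+1+0+0+0+0+0+1+0+1+0+0+0+0+0+1+1+0+0 mod 2 = 0
  s[3] = (0000000111111110000000011111111)·(0001101001000100100101001101100) mod 2 = 0+0+0+0+0+0+0+0+0+1+0+0+0+1+0+0+0+0+0+0+0+0+0+0+1+1+0+1+1+0+0 mod 2 = 0
  s[4] = (0000000000000001111111111111111)·(0001101001000100100101001101100) mod 2 = 0+0+0+0+0+0+0+0+0+0+0+0+0+0+0+0+1+0+0+1+0+1+0+0+1+1+0+1+1+0+0 mod 2 = 1
Syndrome = 11001
Column 19 of H equals this syndrome → error at bit 19 (1-indexed).
Flip bit 19: 0001101001000100100101001101100 → 0001101001000100101101001101100
Extract data bits at positions {3,5,6,7,9,10,11,12,13,14,15,17,18,19,20,21,22,23,24,25,26,27,28,29,30,31}: 01010100010101101001101100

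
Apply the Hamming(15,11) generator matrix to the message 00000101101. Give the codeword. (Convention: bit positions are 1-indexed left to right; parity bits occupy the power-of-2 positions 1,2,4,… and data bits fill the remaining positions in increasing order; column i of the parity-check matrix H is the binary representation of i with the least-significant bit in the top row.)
Codeword c = d · G (mod 2), d = 00000101101:
  c[0] = d·G[:,0] = (00000101101)·(11011010101) mod 2 = 0+0+0+0+0+0+0+0+1+0+1 mod 2 = 0
  c[1] = d·G[:,1] = (00000101101)·(10110110011) mod 2 = 0+0+0+0+0+1+0+0+0+0+1 mod 2 = 0
  c[2] = d·G[:,2] = (00000101101)·(10000000000) mod 2 = 0+0+0+0+0+0+0+0+0+0+0 mod 2 = 0
  c[3] = d·G[:,3] = (00000101101)·(01110001111) mod 2 = 0+0+0+0+0+0+0+1+1+0+1 mod 2 = 1
  c[4] = d·G[:,4] = (00000101101)·(01000000000) mod 2 = 0+0+0+0+0+0+0+0+0+0+0 mod 2 = 0
  c[5] = d·G[:,5] = (00000101101)·(00100000000) mod 2 = 0+0+0+0+0+0+0+0+0+0+0 mod 2 = 0
  c[6] = d·G[:,6] = (00000101101)·(00010000000) mod 2 = 0+0+0+0+0+0+0+0+0+0+0 mod 2 = 0
  c[7] = d·G[:,7] = (00000101101)·(00001111111) mod 2 = 0+0+0+0+0+1+0+1+1+0+1 mod 2 = 0
  c[8] = d·G[:,8] = (00000101101)·(00001000000) mod 2 = 0+0+0+0+0+0+0+0+0+0+0 mod 2 = 0
  c[9] = d·G[:,9] = (00000101101)·(00000100000) mod 2 = 0+0+0+0+0+1+0+0+0+0+0 mod 2 = 1
  c[10] = d·G[:,10] = (00000101101)·(00000010000) mod 2 = 0+0+0+0+0+0+0+0+0+0+0 mod 2 = 0
  c[11] = d·G[:,11] = (00000101101)·(00000001000) mod 2 = 0+0+0+0+0+0+0+1+0+0+0 mod 2 = 1
  c[12] = d·G[:,12] = (00000101101)·(00000000100) mod 2 = 0+0+0+0+0+0+0+0+1+0+0 mod 2 = 1
  c[13] = d·G[:,13] = (00000101101)·(00000000010) mod 2 = 0+0+0+0+0+0+0+0+0+0+0 mod 2 = 0
  c[14] = d·G[:,14] = (00000101101)·(00000000001) mod 2 = 0+0+0+0+0+0+0+0+0+0+1 mod 2 = 1
Codeword = 000100000101101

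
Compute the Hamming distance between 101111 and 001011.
XOR = 100100, count of 1s = 2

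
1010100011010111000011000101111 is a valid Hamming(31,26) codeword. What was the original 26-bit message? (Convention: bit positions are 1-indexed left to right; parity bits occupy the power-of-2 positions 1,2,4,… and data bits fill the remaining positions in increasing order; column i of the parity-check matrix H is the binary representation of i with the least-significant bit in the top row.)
Parity bits occupy power-of-2 positions; data bits are at positions {3,5,6,7,9,10,11,12,13,14,15,17,18,19,20,21,22,23,24,25,26,27,28,29,30,31} (1-indexed).
Extract: c[3]=1 c[5]=1 c[6]=0 c[7]=0 c[9]=1 c[10]=1 c[11]=0 c[12]=1 c[13]=0 c[14]=1 c[15]=1 c[17]=0 c[18]=0 c[19]=0 c[20]=0 c[21]=1 c[22]=1 c[23]=0 c[24]=0 c[25]=0 c[26]=1 c[27]=0 c[28]=1 c[29]=1 c[30]=1 c[31]=1
Data = 11001101011000011000101111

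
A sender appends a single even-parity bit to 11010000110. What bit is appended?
Sum of data bits: 1+1+0+1+0+0+0+0+1+1+0 = 5.
5 mod 2 = 1, so parity bit = 1.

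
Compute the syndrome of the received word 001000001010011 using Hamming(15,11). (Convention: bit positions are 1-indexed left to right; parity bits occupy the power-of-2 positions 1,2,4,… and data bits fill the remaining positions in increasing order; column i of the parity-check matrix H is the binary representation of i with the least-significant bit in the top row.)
Syndrome s = H · r^T (mod 2), r = 001000001010011:
  s[0] = (101010101010101)·(001000001010011) mod 2 = 0+0+1+0+0+0+0+0+1+0+1+0+0+0+1 mod 2 = 0
  s[1] = (011001100110011)·(001000001010011) mod 2 = 0+0+1+0+0+0+0+0+0+0+1+0+0+1+1 mod 2 = 0
  s[2] = (000111100001111)·(001000001010011) mod 2 = 0+0+0+0+0+0+0+0+0+0+0+0+0+1+1 mod 2 = 0
  s[3] = (000000011111111)·(001000001010011) mod 2 = 0+0+0+0+0+0+0+0+1+0+1+0+0+1+1 mod 2 = 0
Syndrome = 0000
s = 0: no error detected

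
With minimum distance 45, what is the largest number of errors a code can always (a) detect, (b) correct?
(a) Detection requires d_min ≥ e+1, so e ≤ d_min − 1 = 44.
(b) Correction requires d_min ≥ 2t+1, so t ≤ ⌊(d_min − 1)/2⌋ = ⌊44/2⌋ = 22.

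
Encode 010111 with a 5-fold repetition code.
Repeat each bit 5× and concatenate:
0→00000  1→11111  0→00000  1→11111  1→11111  1→11111
Codeword = 000001111100000111111111111111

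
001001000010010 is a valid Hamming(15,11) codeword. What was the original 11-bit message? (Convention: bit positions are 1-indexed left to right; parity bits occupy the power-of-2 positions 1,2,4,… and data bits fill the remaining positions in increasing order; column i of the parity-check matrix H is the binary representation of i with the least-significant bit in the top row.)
Parity bits occupy power-of-2 positions; data bits are at positions {3,5,6,7,9,10,11,12,13,14,15} (1-indexed).
Extract: c[3]=1 c[5]=0 c[6]=1 c[7]=0 c[9]=0 c[10]=0 c[11]=1 c[12]=0 c[13]=0 c[14]=1 c[15]=0
Data = 10100010010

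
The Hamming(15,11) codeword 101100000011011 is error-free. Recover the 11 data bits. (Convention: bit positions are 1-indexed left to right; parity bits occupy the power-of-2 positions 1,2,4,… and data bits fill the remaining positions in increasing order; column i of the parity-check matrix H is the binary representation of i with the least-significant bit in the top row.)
Parity bits occupy power-of-2 positions; data bits are at positions {3,5,6,7,9,10,11,12,13,14,15} (1-indexed).
Extract: c[3]=1 c[5]=0 c[6]=0 c[7]=0 c[9]=0 c[10]=0 c[11]=1 c[12]=1 c[13]=0 c[14]=1 c[15]=1
Data = 10000011011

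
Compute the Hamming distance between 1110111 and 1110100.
XOR = 0000011, count of 1s = 2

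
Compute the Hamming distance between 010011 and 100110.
XOR = 110101, count of 1s = 4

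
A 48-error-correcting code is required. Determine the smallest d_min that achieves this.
Correcting t errors requires d_min ≥ 2t + 1 = 2·48 + 1 = 97.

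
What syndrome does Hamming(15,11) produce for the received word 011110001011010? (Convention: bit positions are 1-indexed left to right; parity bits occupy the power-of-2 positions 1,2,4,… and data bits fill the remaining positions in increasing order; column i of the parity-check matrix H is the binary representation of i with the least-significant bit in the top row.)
Syndrome s = H · r^T (mod 2), r = 011110001011010:
  s[0] = (101010101010101)·(011110001011010) mod 2 = 0+0+1+0+1+0+0+0+1+0+1+0+0+0+0 mod 2 = 0
  s[1] = (011001100110011)·(011110001011010) mod 2 = 0+1+1+0+0+0+0+0+0+0+1+0+0+1+0 mod 2 = 0
  s[2] = (000111100001111)·(011110001011010) mod 2 = 0+0+0+1+1+0+0+0+0+0+0+1+0+1+0 mod 2 = 0
  s[3] = (000000011111111)·(011110001011010) mod 2 = 0+0+0+0+0+0+0+0+1+0+1+1+0+1+0 mod 2 = 0
Syndrome = 0000
s = 0: no error detected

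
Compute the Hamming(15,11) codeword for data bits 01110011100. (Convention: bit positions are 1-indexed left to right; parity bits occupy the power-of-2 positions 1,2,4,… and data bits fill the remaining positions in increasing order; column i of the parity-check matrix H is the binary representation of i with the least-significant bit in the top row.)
Codeword c = d · G (mod 2), d = 01110011100:
  c[0] = d·G[:,0] = (01110011100)·(11011010101) mod 2 = 0+1+0+1+0+0+1+0+1+0+0 mod 2 = 0
  c[1] = d·G[:,1] = (01110011100)·(10110110011) mod 2 = 0+0+1+1+0+0+1+0+0+0+0 mod 2 = 1
  c[2] = d·G[:,2] = (01110011100)·(10000000000) mod 2 = 0+0+0+0+0+0+0+0+0+0+0 mod 2 = 0
  c[3] = d·G[:,3] = (01110011100)·(01110001111) mod 2 = 0+1+1+1+0+0+0+1+1+0+0 mod 2 = 1
  c[4] = d·G[:,4] = (01110011100)·(01000000000) mod 2 = 0+1+0+0+0+0+0+0+0+0+0 mod 2 = 1
  c[5] = d·G[:,5] = (01110011100)·(00100000000) mod 2 = 0+0+1+0+0+0+0+0+0+0+0 mod 2 = 1
  c[6] = d·G[:,6] = (01110011100)·(00010000000) mod 2 = 0+0+0+1+0+0+0+0+0+0+0 mod 2 = 1
  c[7] = d·G[:,7] = (01110011100)·(00001111111) mod 2 = 0+0+0+0+0+0+1+1+1+0+0 mod 2 = 1
  c[8] = d·G[:,8] = (01110011100)·(00001000000) mod 2 = 0+0+0+0+0+0+0+0+0+0+0 mod 2 = 0
  c[9] = d·G[:,9] = (01110011100)·(00000100000) mod 2 = 0+0+0+0+0+0+0+0+0+0+0 mod 2 = 0
  c[10] = d·G[:,10] = (01110011100)·(00000010000) mod 2 = 0+0+0+0+0+0+1+0+0+0+0 mod 2 = 1
  c[11] = d·G[:,11] = (01110011100)·(00000001000) mod 2 = 0+0+0+0+0+0+0+1+0+0+0 mod 2 = 1
  c[12] = d·G[:,12] = (01110011100)·(00000000100) mod 2 = 0+0+0+0+0+0+0+0+1+0+0 mod 2 = 1
  c[13] = d·G[:,13] = (01110011100)·(00000000010) mod 2 = 0+0+0+0+0+0+0+0+0+0+0 mod 2 = 0
  c[14] = d·G[:,14] = (01110011100)·(00000000001) mod 2 = 0+0+0+0+0+0+0+0+0+0+0 mod 2 = 0
Codeword = 010111110011100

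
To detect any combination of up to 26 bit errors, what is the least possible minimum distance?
Detecting e errors requires d_min ≥ e + 1 = 26 + 1 = 27.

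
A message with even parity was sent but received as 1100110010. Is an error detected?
Sum of received bits: 1+1+0+0+1+1+0+0+1+0 = 5; 5 mod 2 = 1. Result is 1 ≠ 0 → error detected.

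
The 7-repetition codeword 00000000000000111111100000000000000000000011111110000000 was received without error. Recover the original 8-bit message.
Split into 7-bit blocks: 0000000 0000000 1111111 0000000 0000000 0000000 1111111 0000000
Data = 00100010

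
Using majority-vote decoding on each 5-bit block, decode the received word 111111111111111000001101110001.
Split into 5-bit blocks and majority-vote each:
  block 1 = 11111: 5 ones, 0 zeros → 1
  block 2 = 11111: 5 ones, 0 zeros → 1
  block 3 = 11111: 5 ones, 0 zeros → 1
  block 4 = 00000: 0 ones, 5 zeros → 0
  block 5 = 11011: 4 ones, 1 zeros → 1
  block 6 = 10001: 2 ones, 3 zeros → 0
Decoded = 111010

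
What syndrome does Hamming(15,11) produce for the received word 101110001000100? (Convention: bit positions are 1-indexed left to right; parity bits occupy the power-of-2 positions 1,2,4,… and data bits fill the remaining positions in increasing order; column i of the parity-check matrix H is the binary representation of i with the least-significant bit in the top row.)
Syndrome s = H · r^T (mod 2), r = 101110001000100:
  s[0] = (101010101010101)·(101110001000100) mod 2 = 1+0+1+0+1+0+0+0+1+0+0+0+1+0+0 mod 2 = 1
  s[1] = (011001100110011)·(101110001000100) mod 2 = 0+0+1+0+0+0+0+0+0+0+0+0+0+0+0 mod 2 = 1
  s[2] = (000111100001111)·(101110001000100) mod 2 = 0+0+0+1+1+0+0+0+0+0+0+0+1+0+0 mod 2 = 1
  s[3] = (000000011111111)·(101110001000100) mod 2 = 0+0+0+0+0+0+0+0+1+0+0+0+1+0+0 mod 2 = 0
Syndrome = 1110
Non-zero syndrome: error at position 7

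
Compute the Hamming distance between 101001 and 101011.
XOR = 000010, count of 1s = 1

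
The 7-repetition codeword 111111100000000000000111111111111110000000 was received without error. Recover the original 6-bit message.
Split into 7-bit blocks: 1111111 0000000 0000000 1111111 1111111 0000000
Data = 100110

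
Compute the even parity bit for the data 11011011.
Sum of data bits: 1+1+0+1+1+0+1+1 = 6.
6 mod 2 = 0, so parity bit = 0.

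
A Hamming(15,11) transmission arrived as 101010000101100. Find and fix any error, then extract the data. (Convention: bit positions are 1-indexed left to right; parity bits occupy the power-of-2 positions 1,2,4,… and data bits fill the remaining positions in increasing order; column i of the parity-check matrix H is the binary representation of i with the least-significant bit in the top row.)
Syndrome s = H · r^T (mod 2), r = 101010000101100:
  s[0] = (101010101010101)·(101010000101100) mod 2 = 1+0+1+0+1+0+0+0+0+0+0+0+1+0+0 mod 2 = 0
  s[1] = (011001100110011)·(101010000101100) mod 2 = 0+0+1+0+0+0+0+0+0+1+0+0+0+0+0 mod 2 = 0
  s[2] = (000111100001111)·(101010000101100) mod 2 = 0+0+0+0+1+0+0+0+0+0+0+1+1+0+0 mod 2 = 1
  s[3] = (000000011111111)·(101010000101100) mod 2 = 0+0+0+0+0+0+0+0+0+1+0+1+1+0+0 mod 2 = 1
Syndrome = 0011
Column 12 of H equals this syndrome → error at bit 12 (1-indexed).
Flip bit 12: 101010000101100 → 101010000100100
Extract data bits at positions {3,5,6,7,9,10,11,12,13,14,15}: 11000100100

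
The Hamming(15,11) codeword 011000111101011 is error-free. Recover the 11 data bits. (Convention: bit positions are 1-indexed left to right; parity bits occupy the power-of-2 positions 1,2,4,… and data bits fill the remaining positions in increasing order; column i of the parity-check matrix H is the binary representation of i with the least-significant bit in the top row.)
Parity bits occupy power-of-2 positions; data bits are at positions {3,5,6,7,9,10,11,12,13,14,15} (1-indexed).
Extract: c[3]=1 c[5]=0 c[6]=0 c[7]=1 c[9]=1 c[10]=1 c[11]=0 c[12]=1 c[13]=0 c[14]=1 c[15]=1
Data = 10011101011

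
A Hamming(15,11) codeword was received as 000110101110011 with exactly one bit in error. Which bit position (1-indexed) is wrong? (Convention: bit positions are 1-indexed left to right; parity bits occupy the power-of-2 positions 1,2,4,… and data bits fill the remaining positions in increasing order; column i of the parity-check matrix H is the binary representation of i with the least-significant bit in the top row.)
Syndrome s = H · r^T (mod 2), r = 000110101110011:
  s[0] = (101010101010101)·(000110101110011) mod 2 = 0+0+0+0+1+0+1+0+1+0+1+0+0+0+1 mod 2 = 1
  s[1] = (011001100110011)·(000110101110011) mod 2 = 0+0+0+0+0+0+1+0+0+1+1+0+0+1+1 mod 2 = 1
  s[2] = (000111100001111)·(000110101110011) mod 2 = 0+0+0+1+1+0+1+0+0+0+0+0+0+1+1 mod 2 = 1
  s[3] = (000000011111111)·(000110101110011) mod 2 = 0+0+0+0+0+0+0+0+1+1+1+0+0+1+1 mod 2 = 1
Syndrome = 1111
Column i of H is the binary representation of i, so the syndrome is the binary index of the flipped bit.
Read s = 1111 with s[0] as LSB: 1·2^0 + 1·2^1 + 1·2^2 + 1·2^3 = 15.
Error is at bit position 15.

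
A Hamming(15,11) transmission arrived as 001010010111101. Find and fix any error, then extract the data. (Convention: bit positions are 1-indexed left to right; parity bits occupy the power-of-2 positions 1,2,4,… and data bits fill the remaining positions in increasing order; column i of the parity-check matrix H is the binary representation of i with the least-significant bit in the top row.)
Syndrome s = H · r^T (mod 2), r = 001010010111101:
  s[0] = (101010101010101)·(001010010111101) mod 2 = 0+0+1+0+1+0+0+0+0+0+1+0+1+0+1 mod 2 = 1
  s[1] = (011001100110011)·(001010010111101) mod 2 = 0+0+1+0+0+0+0+0+0+1+1+0+0+0+1 mod 2 = 0
  s[2] = (000111100001111)·(001010010111101) mod 2 = 0+0+0+0+1+0+0+0+0+0+0+1+1+0+1 mod 2 = 0
  s[3] = (000000011111111)·(001010010111101) mod 2 = 0+0+0+0+0+0+0+1+0+1+1+1+1+0+1 mod 2 = 0
Syndrome = 1000
Column 1 of H equals this syndrome → error at bit 1 (1-indexed).
Flip bit 1: 001010010111101 → 101010010111101
Extract data bits at positions {3,5,6,7,9,10,11,12,13,14,15}: 11000111101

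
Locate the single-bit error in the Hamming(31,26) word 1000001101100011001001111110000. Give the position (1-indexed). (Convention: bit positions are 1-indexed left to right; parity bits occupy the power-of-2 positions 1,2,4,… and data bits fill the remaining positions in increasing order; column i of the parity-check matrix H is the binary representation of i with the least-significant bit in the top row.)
Syndrome s = H · r^T (mod 2), r = 1000001101100011001001111110000:
  s[0] = (1010101010101010101010101010101)·(1000001101100011001001111110000) mod 2 = 1+0+0+0+0+0+1+0+0+0+1+0+0+0+1+0+0+0+1+0+0+0+1+0+1+0+1+0+0+0+0 mod 2 = 0
  s[1] = (0110011001100110011001100110011)·(1000001101100011001001111110000) mod 2 = 0+0+0+0+0+0+1+0+0+1+1+0+0+0+1+0+0+0+1+0+0+1+1+0+0+1+1+0+0+0+0 mod 2 = 1
  s[2] = (0001111000011110000111100001111)·(1000001101100011001001111110000) mod 2 = 0+0+0+0+0+0+1+0+0+0+0+0+0+0+1+0+0+0+0+0+0+1+1+0+0+0+0+0+0+0+0 mod 2 = 0
  s[3] = (0000000111111110000000011111111)·(1000001101100011001001111110000) mod 2 = 0+0+0+0+0+0+0+1+0+1+1+0+0+0+1+0+0+0+0+0+0+0+0+1+1+1+1+0+0+0+0 mod 2 = 0
  s[4] = (0000000000000001111111111111111)·(1000001101100011001001111110000) mod 2 = 0+0+0+0+0+0+0+0+0+0+0+0+0+0+0+1+0+0+1+0+0+1+1+1+1+1+1+0+0+0+0 mod 2 = 0
Syndrome = 01000
Column i of H is the binary representation of i, so the syndrome is the binary index of the flipped bit.
Read s = 01000 with s[0] as LSB: 0·2^0 + 1·2^1 + 0·2^2 + 0·2^3 + 0·2^4 = 2.
Error is at bit position 2.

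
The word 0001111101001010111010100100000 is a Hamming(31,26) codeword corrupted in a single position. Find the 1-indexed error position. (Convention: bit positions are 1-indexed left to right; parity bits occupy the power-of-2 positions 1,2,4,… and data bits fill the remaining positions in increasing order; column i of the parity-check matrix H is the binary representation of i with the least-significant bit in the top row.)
Syndrome s = H · r^T (mod 2), r = 0001111101001010111010100100000:
  s[0] = (1010101010101010101010101010101)·(0001111101001010111010100100000) mod 2 = 0+0+0+0+1+0+1+0+0+0+0+0+1+0+1+0+1+0+1+0+1+0+1+0+0+0+0+0+0+0+0 mod 2 = 0
  s[1] = (0110011001100110011001100110011)·(0001111101001010111010100100000) mod 2 = 0+0+0+0+0+1+1+0+0+1+0+0+0+0+1+0+0+1+1+0+0+0+1+0+0+1+0+0+0+0+0 mod 2 = 0
  s[2] = (0001111000011110000111100001111)·(0001111101001010111010100100000) mod 2 = 0+0+0+1+1+1+1+0+0+0+0+0+1+0+1+0+0+0+0+0+1+0+1+0+0+0+0+0+0+0+0 mod 2 = 0
  s[3] = (0000000111111110000000011111111)·(0001111101001010111010100100000) mod 2 = 0+0+0+0+0+0+0+1+0+1+0+0+1+0+1+0+0+0+0+0+0+0+0+0+0+1+0+0+0+0+0 mod 2 = 1
  s[4] = (0000000000000001111111111111111)·(0001111101001010111010100100000) mod 2 = 0+0+0+0+0+0+0+0+0+0+0+0+0+0+0+0+1+1+1+0+1+0+1+0+0+1+0+0+0+0+0 mod 2 = 0
Syndrome = 00010
Column i of H is the binary representation of i, so the syndrome is the binary index of the flipped bit.
Read s = 00010 with s[0] as LSB: 0·2^0 + 0·2^1 + 0·2^2 + 1·2^3 + 0·2^4 = 8.
Error is at bit position 8.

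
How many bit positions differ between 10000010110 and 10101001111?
XOR = 00101011001, count of 1s = 5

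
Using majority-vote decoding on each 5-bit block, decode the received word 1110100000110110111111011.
Split into 5-bit blocks and majority-vote each:
  block 1 = 11101: 4 ones, 1 zeros → 1
  block 2 = 00000: 0 ones, 5 zeros → 0
  block 3 = 11011: 4 ones, 1 zeros → 1
  block 4 = 01111: 4 ones, 1 zeros → 1
  block 5 = 11011: 4 ones, 1 zeros → 1
Decoded = 10111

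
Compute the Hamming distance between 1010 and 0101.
XOR = 1111, count of 1s = 4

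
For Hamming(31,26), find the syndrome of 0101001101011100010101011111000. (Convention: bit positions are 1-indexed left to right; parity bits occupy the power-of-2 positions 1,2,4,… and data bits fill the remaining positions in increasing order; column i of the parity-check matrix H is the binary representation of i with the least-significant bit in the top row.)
Syndrome s = H · r^T (mod 2), r = 0101001101011100010101011111000:
  s[0] = (1010101010101010101010101010101)·(0101001101011100010101011111000) mod 2 = 0+0+0+0+0+0+1+0+0+0+0+0+1+0+0+0+0+0+0+0+0+0+0+0+1+0+1+0+0+0+0 mod 2 = 0
  s[1] = (0110011001100110011001100110011)·(0101001101011100010101011111000) mod 2 = 0+1+0+0+0+0+1+0+0+1+0+0+0+1+0+0+0+1+0+0+0+1+0+0+0+1+1+0+0+0+0 mod 2 = 0
  s[2] = (0001111000011110000111100001111)·(0101001101011100010101011111000) mod 2 = 0+0+0+1+0+0+1+0+0+0+0+1+1+1+0+0+0+0+0+1+0+1+0+0+0+0+0+1+0+0+0 mod 2 = 0
  s[3] = (0000000111111110000000011111111)·(0101001101011100010101011111000) mod 2 = 0+0+0+0+0+0+0+1+0+1+0+1+1+1+0+0+0+0+0+0+0+0+0+1+1+1+1+1+0+0+0 mod 2 = 0
  s[4] = (0000000000000001111111111111111)·(0101001101011100010101011111000) mod 2 = 0+0+0+0+0+0+0+0+0+0+0+0+0+0+0+0+0+1+0+1+0+1+0+1+1+1+1+1+0+0+0 mod 2 = 0
Syndrome = 00000
s = 0: no error detected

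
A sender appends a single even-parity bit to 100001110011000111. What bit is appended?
Sum of data bits: 1+0+0+0+0+1+1+1+0+0+1+1+0+0+0+1+1+1 = 9.
9 mod 2 = 1, so parity bit = 1.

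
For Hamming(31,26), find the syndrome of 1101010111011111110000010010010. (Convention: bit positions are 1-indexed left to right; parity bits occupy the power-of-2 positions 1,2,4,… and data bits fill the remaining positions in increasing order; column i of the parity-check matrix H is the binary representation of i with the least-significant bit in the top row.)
Syndrome s = H · r^T (mod 2), r = 1101010111011111110000010010010:
  s[0] = (1010101010101010101010101010101)·(1101010111011111110000010010010) mod 2 = 1+0+0+0+0+0+0+0+1+0+0+0+1+0+1+0+1+0+0+0+0+0+0+0+0+0+1+0+0+0+0 mod 2 = 0
  s[1] = (0110011001100110011001100110011)·(1101010111011111110000010010010) mod 2 = 0+1+0+0+0+1+0+0+0+1+0+0+0+1+1+0+0+1+0+0+0+0+0+0+0+0+1+0+0+1+0 mod 2 = 0
  s[2] = (0001111000011110000111100001111)·(1101010111011111110000010010010) mod 2 = 0+0+0+1+0+1+0+0+0+0+0+1+1+1+1+0+0+0+0+0+0+0+0+0+0+0+0+0+0+1+0 mod 2 = 1
  s[3] = (0000000111111110000000011111111)·(1101010111011111110000010010010) mod 2 = 0+0+0+0+0+0+0+1+1+1+0+1+1+1+1+0+0+0+0+0+0+0+0+1+0+0+1+0+0+1+0 mod 2 = 0
  s[4] = (0000000000000001111111111111111)·(1101010111011111110000010010010) mod 2 = 0+0+0+0+0+0+0+0+0+0+0+0+0+0+0+1+1+1+0+0+0+0+0+1+0+0+1+0+0+1+0 mod 2 = 0
Syndrome = 00100
Non-zero syndrome: error at position 4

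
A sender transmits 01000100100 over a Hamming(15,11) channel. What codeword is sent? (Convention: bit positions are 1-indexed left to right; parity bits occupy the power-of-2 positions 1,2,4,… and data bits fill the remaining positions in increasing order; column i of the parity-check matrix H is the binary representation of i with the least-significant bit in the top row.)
Codeword c = d · G (mod 2), d = 01000100100:
  c[0] = d·G[:,0] = (01000100100)·(11011010101) mod 2 = 0+1+0+0+0+0+0+0+1+0+0 mod 2 = 0
  c[1] = d·G[:,1] = (01000100100)·(10110110011) mod 2 = 0+0+0+0+0+1+0+0+0+0+0 mod 2 = 1
  c[2] = d·G[:,2] = (01000100100)·(10000000000) mod 2 = 0+0+0+0+0+0+0+0+0+0+0 mod 2 = 0
  c[3] = d·G[:,3] = (01000100100)·(01110001111) mod 2 = 0+1+0+0+0+0+0+0+1+0+0 mod 2 = 0
  c[4] = d·G[:,4] = (01000100100)·(01000000000) mod 2 = 0+1+0+0+0+0+0+0+0+0+0 mod 2 = 1
  c[5] = d·G[:,5] = (01000100100)·(00100000000) mod 2 = 0+0+0+0+0+0+0+0+0+0+0 mod 2 = 0
  c[6] = d·G[:,6] = (01000100100)·(00010000000) mod 2 = 0+0+0+0+0+0+0+0+0+0+0 mod 2 = 0
  c[7] = d·G[:,7] = (01000100100)·(00001111111) mod 2 = 0+0+0+0+0+1+0+0+1+0+0 mod 2 = 0
  c[8] = d·G[:,8] = (01000100100)·(00001000000) mod 2 = 0+0+0+0+0+0+0+0+0+0+0 mod 2 = 0
  c[9] = d·G[:,9] = (01000100100)·(00000100000) mod 2 = 0+0+0+0+0+1+0+0+0+0+0 mod 2 = 1
  c[10] = d·G[:,10] = (01000100100)·(00000010000) mod 2 = 0+0+0+0+0+0+0+0+0+0+0 mod 2 = 0
  c[11] = d·G[:,11] = (01000100100)·(00000001000) mod 2 = 0+0+0+0+0+0+0+0+0+0+0 mod 2 = 0
  c[12] = d·G[:,12] = (01000100100)·(00000000100) mod 2 = 0+0+0+0+0+0+0+0+1+0+0 mod 2 = 1
  c[13] = d·G[:,13] = (01000100100)·(00000000010) mod 2 = 0+0+0+0+0+0+0+0+0+0+0 mod 2 = 0
  c[14] = d·G[:,14] = (01000100100)·(00000000001) mod 2 = 0+0+0+0+0+0+0+0+0+0+0 mod 2 = 0
Codeword = 010010000100100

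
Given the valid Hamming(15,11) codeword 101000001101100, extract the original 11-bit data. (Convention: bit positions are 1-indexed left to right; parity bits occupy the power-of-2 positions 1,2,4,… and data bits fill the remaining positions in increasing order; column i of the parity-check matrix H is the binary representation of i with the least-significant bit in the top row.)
Parity bits occupy power-of-2 positions; data bits are at positions {3,5,6,7,9,10,11,12,13,14,15} (1-indexed).
Extract: c[3]=1 c[5]=0 c[6]=0 c[7]=0 c[9]=1 c[10]=1 c[11]=0 c[12]=1 c[13]=1 c[14]=0 c[15]=0
Data = 10001101100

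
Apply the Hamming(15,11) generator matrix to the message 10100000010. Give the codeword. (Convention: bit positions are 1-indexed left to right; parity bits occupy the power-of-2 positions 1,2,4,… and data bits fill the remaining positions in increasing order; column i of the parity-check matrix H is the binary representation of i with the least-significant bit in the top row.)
Codeword c = d · G (mod 2), d = 10100000010:
  c[0] = d·G[:,0] = (10100000010)·(11011010101) mod 2 = 1+0+0+0+0+0+0+0+0+0+0 mod 2 = 1
  c[1] = d·G[:,1] = (10100000010)·(10110110011) mod 2 = 1+0+1+0+0+0+0+0+0+1+0 mod 2 = 1
  c[2] = d·G[:,2] = (10100000010)·(10000000000) mod 2 = 1+0+0+0+0+0+0+0+0+0+0 mod 2 = 1
  c[3] = d·G[:,3] = (10100000010)·(01110001111) mod 2 = 0+0+1+0+0+0+0+0+0+1+0 mod 2 = 0
  c[4] = d·G[:,4] = (10100000010)·(01000000000) mod 2 = 0+0+0+0+0+0+0+0+0+0+0 mod 2 = 0
  c[5] = d·G[:,5] = (10100000010)·(00100000000) mod 2 = 0+0+1+0+0+0+0+0+0+0+0 mod 2 = 1
  c[6] = d·G[:,6] = (10100000010)·(00010000000) mod 2 = 0+0+0+0+0+0+0+0+0+0+0 mod 2 = 0
  c[7] = d·G[:,7] = (10100000010)·(00001111111) mod 2 = 0+0+0+0+0+0+0+0+0+1+0 mod 2 = 1
  c[8] = d·G[:,8] = (10100000010)·(00001000000) mod 2 = 0+0+0+0+0+0+0+0+0+0+0 mod 2 = 0
  c[9] = d·G[:,9] = (10100000010)·(00000100000) mod 2 = 0+0+0+0+0+0+0+0+0+0+0 mod 2 = 0
  c[10] = d·G[:,10] = (10100000010)·(00000010000) mod 2 = 0+0+0+0+0+0+0+0+0+0+0 mod 2 = 0
  c[11] = d·G[:,11] = (10100000010)·(00000001000) mod 2 = 0+0+0+0+0+0+0+0+0+0+0 mod 2 = 0
  c[12] = d·G[:,12] = (10100000010)·(00000000100) mod 2 = 0+0+0+0+0+0+0+0+0+0+0 mod 2 = 0
  c[13] = d·G[:,13] = (10100000010)·(00000000010) mod 2 = 0+0+0+0+0+0+0+0+0+1+0 mod 2 = 1
  c[14] = d·G[:,14] = (10100000010)·(00000000001) mod 2 = 0+0+0+0+0+0+0+0+0+0+0 mod 2 = 0
Codeword = 111001010000010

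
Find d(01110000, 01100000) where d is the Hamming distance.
XOR = 00010000, count of 1s = 1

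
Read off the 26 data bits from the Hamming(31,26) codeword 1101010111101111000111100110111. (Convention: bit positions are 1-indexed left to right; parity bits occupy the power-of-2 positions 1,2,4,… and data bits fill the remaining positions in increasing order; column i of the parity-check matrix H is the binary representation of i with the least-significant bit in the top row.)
Parity bits occupy power-of-2 positions; data bits are at positions {3,5,6,7,9,10,11,12,13,14,15,17,18,19,20,21,22,23,24,25,26,27,28,29,30,31} (1-indexed).
Extract: c[3]=0 c[5]=0 c[6]=1 c[7]=0 c[9]=1 c[10]=1 c[11]=1 c[12]=0 c[13]=1 c[14]=1 c[15]=1 c[17]=0 c[18]=0 c[19]=0 c[20]=1 c[21]=1 c[22]=1 c[23]=1 c[24]=0 c[25]=0 c[26]=1 c[27]=1 c[28]=0 c[29]=1 c[30]=1 c[31]=1
Data = 00101110111000111100110111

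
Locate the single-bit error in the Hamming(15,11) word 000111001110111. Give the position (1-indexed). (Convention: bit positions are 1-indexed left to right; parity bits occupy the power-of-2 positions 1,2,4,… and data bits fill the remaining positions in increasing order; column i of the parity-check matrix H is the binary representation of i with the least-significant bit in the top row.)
Syndrome s = H · r^T (mod 2), r = 000111001110111:
  s[0] = (101010101010101)·(000111001110111) mod 2 = 0+0+0+0+1+0+0+0+1+0+1+0+1+0+1 mod 2 = 1
  s[1] = (011001100110011)·(000111001110111) mod 2 = 0+0+0+0+0+1+0+0+0+1+1+0+0+1+1 mod 2 = 1
  s[2] = (000111100001111)·(000111001110111) mod 2 = 0+0+0+1+1+1+0+0+0+0+0+0+1+1+1 mod 2 = 0
  s[3] = (000000011111111)·(000111001110111) mod 2 = 0+0+0+0+0+0+0+0+1+1+1+0+1+1+1 mod 2 = 0
Syndrome = 1100
Column i of H is the binary representation of i, so the syndrome is the binary index of the flipped bit.
Read s = 1100 with s[0] as LSB: 1·2^0 + 1·2^1 + 0·2^2 + 0·2^3 = 3.
Error is at bit position 3.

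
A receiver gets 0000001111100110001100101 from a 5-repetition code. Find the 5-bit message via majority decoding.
Split into 5-bit blocks and majority-vote each:
  block 1 = 00000: 0 ones, 5 zeros → 0
  block 2 = 01111: 4 ones, 1 zeros → 1
  block 3 = 10011: 3 ones, 2 zeros → 1
  block 4 = 00011: 2 ones, 3 zeros → 0
  block 5 = 00101: 2 ones, 3 zeros → 0
Decoded = 01100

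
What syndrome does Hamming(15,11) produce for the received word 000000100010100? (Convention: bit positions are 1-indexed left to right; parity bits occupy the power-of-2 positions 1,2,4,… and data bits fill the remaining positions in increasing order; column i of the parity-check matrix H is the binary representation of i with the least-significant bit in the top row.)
Syndrome s = H · r^T (mod 2), r = 000000100010100:
  s[0] = (101010101010101)·(000000100010100) mod 2 = 0+0+0+0+0+0+1+0+0+0+1+0+1+0+0 mod 2 = 1
  s[1] = (011001100110011)·(000000100010100) mod 2 = 0+0+0+0+0+0+1+0+0+0+1+0+0+0+0 mod 2 = 0
  s[2] = (000111100001111)·(000000100010100) mod 2 = 0+0+0+0+0+0+1+0+0+0+0+0+1+0+0 mod 2 = 0
  s[3] = (000000011111111)·(000000100010100) mod 2 = 0+0+0+0+0+0+0+0+0+0+1+0+1+0+0 mod 2 = 0
Syndrome = 1000
Non-zero syndrome: error at position 1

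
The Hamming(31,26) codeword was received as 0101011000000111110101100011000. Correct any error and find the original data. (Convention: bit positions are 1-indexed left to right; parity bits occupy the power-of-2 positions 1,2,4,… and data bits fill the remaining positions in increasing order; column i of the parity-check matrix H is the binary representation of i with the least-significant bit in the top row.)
Syndrome s = H · r^T (mod 2), r = 0101011000000111110101100011000:
  s[0] = (1010101010101010101010101010101)·(0101011000000111110101100011000) mod 2 = 0+0+0+0+0+0+1+0+0+0+0+0+0+0+1+0+1+0+0+0+0+0+1+0+0+0+1+0+0+0+0 mod 2 = 1
  s[1] = (0110011001100110011001100110011)·(0101011000000111110101100011000) mod 2 = 0+1+0+0+0+1+1+0+0+0+0+0+0+1+1+0+0+1+0+0+0+1+1+0+0+0+1+0+0+0+0 mod 2 = 1
  s[2] = (0001111000011110000111100001111)·(0101011000000111110101100011000) mod 2 = 0+0+0+1+0+1+1+0+0+0+0+0+0+1+1+0+0+0+0+1+0+1+1+0+0+0+0+1+0+0+0 mod 2 = 1
  s[3] = (0000000111111110000000011111111)·(0101011000000111110101100011000) mod 2 = 0+0+0+0+0+0+0+0+0+0+0+0+0+1+1+0+0+0+0+0+0+0+0+0+0+0+1+1+0+0+0 mod 2 = 0
  s[4] = (0000000000000001111111111111111)·(0101011000000111110101100011000) mod 2 = 0+0+0+0+0+0+0+0+0+0+0+0+0+0+0+1+1+1+0+1+0+1+1+0+0+0+1+1+0+0+0 mod 2 = 0
Syndrome = 11100
Column 7 of H equals this syndrome → error at bit 7 (1-indexed).
Flip bit 7: 0101011000000111110101100011000 → 0101010000000111110101100011000
Extract data bits at positions {3,5,6,7,9,10,11,12,13,14,15,17,18,19,20,21,22,23,24,25,26,27,28,29,30,31}: 00100000011110101100011000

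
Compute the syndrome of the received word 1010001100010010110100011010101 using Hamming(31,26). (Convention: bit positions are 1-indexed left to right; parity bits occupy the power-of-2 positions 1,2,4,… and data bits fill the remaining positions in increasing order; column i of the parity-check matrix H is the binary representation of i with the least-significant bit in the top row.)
Syndrome s = H · r^T (mod 2), r = 1010001100010010110100011010101:
  s[0] = (1010101010101010101010101010101)·(1010001100010010110100011010101) mod 2 = 1+0+1+0+0+0+1+0+0+0+0+0+0+0+1+0+1+0+0+0+0+0+0+0+1+0+1+0+1+0+1 mod 2 = 1
  s[1] = (0110011001100110011001100110011)·(1010001100010010110100011010101) mod 2 = 0+0+1+0+0+0+1+0+0+0+0+0+0+0+1+0+0+1+0+0+0+0+0+0+0+0+1+0+0+0+1 mod 2 = 0
  s[2] = (0001111000011110000111100001111)·(1010001100010010110100011010101) mod 2 = 0+0+0+0+0+0+1+0+0+0+0+1+0+0+1+0+0+0+0+1+0+0+0+0+0+0+0+0+1+0+1 mod 2 = 0
  s[3] = (0000000111111110000000011111111)·(1010001100010010110100011010101) mod 2 = 0+0+0+0+0+0+0+1+0+0+0+1+0+0+1+0+0+0+0+0+0+0+0+1+1+0+1+0+1+0+1 mod 2 = 0
  s[4] = (0000000000000001111111111111111)·(1010001100010010110100011010101) mod 2 = 0+0+0+0+0+0+0+0+0+0+0+0+0+0+0+0+1+1+0+1+0+0+0+1+1+0+1+0+1+0+1 mod 2 = 0
Syndrome = 10000
Non-zero syndrome: error at position 1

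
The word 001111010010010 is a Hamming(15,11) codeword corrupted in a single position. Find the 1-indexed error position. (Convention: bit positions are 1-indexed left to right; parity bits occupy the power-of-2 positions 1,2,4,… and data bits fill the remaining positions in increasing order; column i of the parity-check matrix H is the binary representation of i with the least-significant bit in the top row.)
Syndrome s = H · r^T (mod 2), r = 001111010010010:
  s[0] = (101010101010101)·(001111010010010) mod 2 = 0+0+1+0+1+0+0+0+0+0+1+0+0+0+0 mod 2 = 1
  s[1] = (011001100110011)·(001111010010010) mod 2 = 0+0+1+0+0+1+0+0+0+0+1+0+0+1+0 mod 2 = 0
  s[2] = (000111100001111)·(001111010010010) mod 2 = 0+0+0+1+1+1+0+0+0+0+0+0+0+1+0 mod 2 = 0
  s[3] = (000000011111111)·(001111010010010) mod 2 = 0+0+0+0+0+0+0+1+0+0+1+0+0+1+0 mod 2 = 1
Syndrome = 1001
Column i of H is the binary representation of i, so the syndrome is the binary index of the flipped bit.
Read s = 1001 with s[0] as LSB: 1·2^0 + 0·2^1 + 0·2^2 + 1·2^3 = 9.
Error is at bit position 9.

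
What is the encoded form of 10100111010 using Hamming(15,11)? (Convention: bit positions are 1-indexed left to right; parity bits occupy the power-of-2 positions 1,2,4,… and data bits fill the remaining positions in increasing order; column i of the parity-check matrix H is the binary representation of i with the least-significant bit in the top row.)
Codeword c = d · G (mod 2), d = 10100111010:
  c[0] = d·G[:,0] = (10100111010)·(11011010101) mod 2 = 1+0+0+0+0+0+1+0+0+0+0 mod 2 = 0
  c[1] = d·G[:,1] = (10100111010)·(10110110011) mod 2 = 1+0+1+0+0+1+1+0+0+1+0 mod 2 = 1
  c[2] = d·G[:,2] = (10100111010)·(10000000000) mod 2 = 1+0+0+0+0+0+0+0+0+0+0 mod 2 = 1
  c[3] = d·G[:,3] = (10100111010)·(01110001111) mod 2 = 0+0+1+0+0+0+0+1+0+1+0 mod 2 = 1
  c[4] = d·G[:,4] = (10100111010)·(01000000000) mod 2 = 0+0+0+0+0+0+0+0+0+0+0 mod 2 = 0
  c[5] = d·G[:,5] = (10100111010)·(00100000000) mod 2 = 0+0+1+0+0+0+0+0+0+0+0 mod 2 = 1
  c[6] = d·G[:,6] = (10100111010)·(00010000000) mod 2 = 0+0+0+0+0+0+0+0+0+0+0 mod 2 = 0
  c[7] = d·G[:,7] = (10100111010)·(00001111111) mod 2 = 0+0+0+0+0+1+1+1+0+1+0 mod 2 = 0
  c[8] = d·G[:,8] = (10100111010)·(00001000000) mod 2 = 0+0+0+0+0+0+0+0+0+0+0 mod 2 = 0
  c[9] = d·G[:,9] = (10100111010)·(00000100000) mod 2 = 0+0+0+0+0+1+0+0+0+0+0 mod 2 = 1
  c[10] = d·G[:,10] = (10100111010)·(00000010000) mod 2 = 0+0+0+0+0+0+1+0+0+0+0 mod 2 = 1
  c[11] = d·G[:,11] = (10100111010)·(00000001000) mod 2 = 0+0+0+0+0+0+0+1+0+0+0 mod 2 = 1
  c[12] = d·G[:,12] = (10100111010)·(00000000100) mod 2 = 0+0+0+0+0+0+0+0+0+0+0 mod 2 = 0
  c[13] = d·G[:,13] = (10100111010)·(00000000010) mod 2 = 0+0+0+0+0+0+0+0+0+1+0 mod 2 = 1
  c[14] = d·G[:,14] = (10100111010)·(00000000001) mod 2 = 0+0+0+0+0+0+0+0+0+0+0 mod 2 = 0
Codeword = 011101000111010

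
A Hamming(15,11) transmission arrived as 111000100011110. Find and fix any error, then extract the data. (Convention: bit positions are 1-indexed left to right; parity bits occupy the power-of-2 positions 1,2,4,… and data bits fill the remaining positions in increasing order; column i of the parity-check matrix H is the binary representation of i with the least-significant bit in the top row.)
Syndrome s = H · r^T (mod 2), r = 111000100011110:
  s[0] = (101010101010101)·(111000100011110) mod 2 = 1+0+1+0+0+0+1+0+0+0+1+0+1+0+0 mod 2 = 1
  s[1] = (011001100110011)·(111000100011110) mod 2 = 0+1+1+0+0+0+1+0+0+0+1+0+0+1+0 mod 2 = 1
  s[2] = (000111100001111)·(111000100011110) mod 2 = 0+0+0+0+0+0+1+0+0+0+0+1+1+1+0 mod 2 = 0
  s[3] = (000000011111111)·(111000100011110) mod 2 = 0+0+0+0+0+0+0+0+0+0+1+1+1+1+0 mod 2 = 0
Syndrome = 1100
Column 3 of H equals this syndrome → error at bit 3 (1-indexed).
Flip bit 3: 111000100011110 → 110000100011110
Extract data bits at positions {3,5,6,7,9,10,11,12,13,14,15}: 00010011110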